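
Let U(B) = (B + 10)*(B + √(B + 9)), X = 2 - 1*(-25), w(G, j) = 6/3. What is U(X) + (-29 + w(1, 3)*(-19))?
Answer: 1154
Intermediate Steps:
w(G, j) = 2 (w(G, j) = 6*(⅓) = 2)
X = 27 (X = 2 + 25 = 27)
U(B) = (10 + B)*(B + √(9 + B))
U(X) + (-29 + w(1, 3)*(-19)) = (27² + 10*27 + 10*√(9 + 27) + 27*√(9 + 27)) + (-29 + 2*(-19)) = (729 + 270 + 10*√36 + 27*√36) + (-29 - 38) = (729 + 270 + 10*6 + 27*6) - 67 = (729 + 270 + 60 + 162) - 67 = 1221 - 67 = 1154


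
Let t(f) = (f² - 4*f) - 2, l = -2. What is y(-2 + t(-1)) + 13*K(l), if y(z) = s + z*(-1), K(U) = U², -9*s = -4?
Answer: 463/9 ≈ 51.444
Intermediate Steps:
s = 4/9 (s = -⅑*(-4) = 4/9 ≈ 0.44444)
t(f) = -2 + f² - 4*f
y(z) = 4/9 - z (y(z) = 4/9 + z*(-1) = 4/9 - z)
y(-2 + t(-1)) + 13*K(l) = (4/9 - (-2 + (-2 + (-1)² - 4*(-1)))) + 13*(-2)² = (4/9 - (-2 + (-2 + 1 + 4))) + 13*4 = (4/9 - (-2 + 3)) + 52 = (4/9 - 1*1) + 52 = (4/9 - 1) + 52 = -5/9 + 52 = 463/9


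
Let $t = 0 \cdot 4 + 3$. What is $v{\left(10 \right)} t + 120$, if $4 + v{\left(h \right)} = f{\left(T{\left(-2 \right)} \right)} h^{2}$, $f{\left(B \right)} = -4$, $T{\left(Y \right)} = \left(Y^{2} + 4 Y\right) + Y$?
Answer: $-1092$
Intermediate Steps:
$T{\left(Y \right)} = Y^{2} + 5 Y$
$v{\left(h \right)} = -4 - 4 h^{2}$
$t = 3$ ($t = 0 + 3 = 3$)
$v{\left(10 \right)} t + 120 = \left(-4 - 4 \cdot 10^{2}\right) 3 + 120 = \left(-4 - 400\right) 3 + 120 = \left(-404\right) 3 + 120 = -1212 + 120 = -1092$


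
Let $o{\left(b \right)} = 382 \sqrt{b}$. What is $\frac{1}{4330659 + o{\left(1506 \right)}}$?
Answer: $\frac{1443553}{6251462537579} - \frac{382 \sqrt{1506}}{18754387612737} \approx 2.3012 \cdot 10^{-7}$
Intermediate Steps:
$\frac{1}{4330659 + o{\left(1506 \right)}} = \frac{1}{4330659 + 382 \sqrt{1506}}$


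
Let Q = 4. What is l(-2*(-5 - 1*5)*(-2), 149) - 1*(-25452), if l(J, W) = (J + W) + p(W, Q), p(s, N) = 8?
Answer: 25569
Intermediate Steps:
l(J, W) = 8 + J + W (l(J, W) = (J + W) + 8 = 8 + J + W)
l(-2*(-5 - 1*5)*(-2), 149) - 1*(-25452) = (8 - 2*(-5 - 1*5)*(-2) + 149) - 1*(-25452) = (8 - 2*(-5 - 5)*(-2) + 149) + 25452 = (8 - 2*(-10)*(-2) + 149) + 25452 = (8 + 20*(-2) + 149) + 25452 = (8 - 40 + 149) + 25452 = 117 + 25452 = 25569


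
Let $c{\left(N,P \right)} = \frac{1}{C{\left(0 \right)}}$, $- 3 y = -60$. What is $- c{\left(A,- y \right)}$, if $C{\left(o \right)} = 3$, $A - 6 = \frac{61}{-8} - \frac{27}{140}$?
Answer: $- \frac{1}{3} \approx -0.33333$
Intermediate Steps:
$A = - \frac{509}{280}$ ($A = 6 + \left(\frac{61}{-8} - \frac{27}{140}\right) = 6 + \left(61 \left(- \frac{1}{8}\right) - \frac{27}{140}\right) = 6 - \frac{2189}{280} = - \frac{509}{280} \approx -1.8179$)
$y = 20$ ($y = \left(- \frac{1}{3}\right) \left(-60\right) = 20$)
$c{\left(N,P \right)} = \frac{1}{3}$
$- c{\left(A,- y \right)} = \left(-1\right) \frac{1}{3} = - \frac{1}{3}$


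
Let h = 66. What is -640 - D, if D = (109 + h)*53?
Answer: -9915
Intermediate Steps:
D = 9275 (D = (109 + 66)*53 = 175*53 = 9275)
-640 - D = -640 - 1*9275 = -640 - 9275 = -9915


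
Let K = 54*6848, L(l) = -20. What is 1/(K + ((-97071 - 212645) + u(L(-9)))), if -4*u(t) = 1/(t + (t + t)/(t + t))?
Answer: 76/4565777 ≈ 1.6646e-5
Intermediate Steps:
K = 369792
u(t) = -1/(4*(1 + t)) (u(t) = -1/(4*(t + (t + t)/(t + t))) = -1/(4*(t + (2*t)/((2*t)))) = -1/(4*(t + (2*t)*(1/(2*t)))) = -1/(4*(t + 1)) = -1/(4*(1 + t)))
1/(K + ((-97071 - 212645) + u(L(-9)))) = 1/(369792 + ((-97071 - 212645) - 1/(4 + 4*(-20)))) = 1/(369792 + (-309716 - 1/(4 - 80))) = 1/(369792 + (-309716 - 1/(-76))) = 1/(369792 + (-309716 - 1*(-1/76))) = 1/(369792 + (-309716 + 1/76)) = 1/(369792 - 23538415/76) = 1/(4565777/76) = 76/4565777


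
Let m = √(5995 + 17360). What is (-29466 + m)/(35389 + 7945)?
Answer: -14733/21667 + 3*√2595/43334 ≈ -0.67645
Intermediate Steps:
m = 3*√2595 (m = √23355 = 3*√2595 ≈ 152.82)
(-29466 + m)/(35389 + 7945) = (-29466 + 3*√2595)/(35389 + 7945) = (-29466 + 3*√2595)/43334 = (-29466 + 3*√2595)*(1/43334) = -14733/21667 + 3*√2595/43334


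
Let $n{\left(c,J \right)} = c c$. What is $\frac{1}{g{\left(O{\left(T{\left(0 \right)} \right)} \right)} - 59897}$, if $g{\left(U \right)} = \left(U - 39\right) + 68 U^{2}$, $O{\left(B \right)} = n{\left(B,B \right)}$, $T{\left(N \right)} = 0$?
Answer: $- \frac{1}{59936} \approx -1.6684 \cdot 10^{-5}$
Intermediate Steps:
$n{\left(c,J \right)} = c^{2}$
$O{\left(B \right)} = B^{2}$
$g{\left(U \right)} = -39 + U + 68 U^{2}$ ($g{\left(U \right)} = \left(-39 + U\right) + 68 U^{2} = -39 + U + 68 U^{2}$)
$\frac{1}{g{\left(O{\left(T{\left(0 \right)} \right)} \right)} - 59897} = \frac{1}{\left(-39 + 0^{2} + 68 \left(0^{2}\right)^{2}\right) - 59897} = \frac{1}{\left(-39 + 0 + 68 \cdot 0^{2}\right) - 59897} = \frac{1}{\left(-39 + 0 + 68 \cdot 0\right) - 59897} = \frac{1}{\left(-39 + 0 + 0\right) - 59897} = \frac{1}{-39 - 59897} = \frac{1}{-59936} = - \frac{1}{59936}$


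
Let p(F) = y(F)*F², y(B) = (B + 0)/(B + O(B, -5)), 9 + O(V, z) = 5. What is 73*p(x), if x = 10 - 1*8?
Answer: -292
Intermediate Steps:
O(V, z) = -4 (O(V, z) = -9 + 5 = -4)
y(B) = B/(-4 + B) (y(B) = (B + 0)/(B - 4) = B/(-4 + B))
x = 2 (x = 10 - 8 = 2)
p(F) = F³/(-4 + F) (p(F) = (F/(-4 + F))*F² = F³/(-4 + F))
73*p(x) = 73*(2³/(-4 + 2)) = 73*(8/(-2)) = 73*(8*(-½)) = 73*(-4) = -292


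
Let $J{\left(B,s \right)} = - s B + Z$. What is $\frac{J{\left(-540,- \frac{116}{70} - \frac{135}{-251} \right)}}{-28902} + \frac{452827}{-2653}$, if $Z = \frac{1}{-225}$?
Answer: $- \frac{739031986606147}{4330333913850} \approx -170.66$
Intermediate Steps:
$Z = - \frac{1}{225} \approx -0.0044444$
$J{\left(B,s \right)} = - \frac{1}{225} - B s$ ($J{\left(B,s \right)} = - s B - \frac{1}{225} = - B s - \frac{1}{225} = - \frac{1}{225} - B s$)
$\frac{J{\left(-540,- \frac{116}{70} - \frac{135}{-251} \right)}}{-28902} + \frac{452827}{-2653} = \frac{- \frac{1}{225} - - 540 \left(- \frac{116}{70} - \frac{135}{-251}\right)}{-28902} + \frac{452827}{-2653} = \left(- \frac{1}{225} - - 540 \left(\left(-116\right) \frac{1}{70} - - \frac{135}{251}\right)\right) \left(- \frac{1}{28902}\right) + 452827 \left(- \frac{1}{2653}\right) = \left(- \frac{1}{225} - - 540 \left(- \frac{58}{35} + \frac{135}{251}\right)\right) \left(- \frac{1}{28902}\right) - \frac{452827}{2653} = \left(- \frac{1}{225} - \left(-540\right) \left(- \frac{9833}{8785}\right)\right) \left(- \frac{1}{28902}\right) - \frac{452827}{2653} = \left(- \frac{1}{225} - \frac{1061964}{1757}\right) \left(- \frac{1}{28902}\right) - \frac{452827}{2653} = \left(- \frac{238943657}{395325}\right) \left(- \frac{1}{28902}\right) - \frac{452827}{2653} = \frac{238943657}{11425683150} - \frac{452827}{2653} = - \frac{739031986606147}{4330333913850}$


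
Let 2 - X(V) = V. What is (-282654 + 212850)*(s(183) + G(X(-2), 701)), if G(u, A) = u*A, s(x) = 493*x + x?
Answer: -6506151624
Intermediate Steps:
s(x) = 494*x
X(V) = 2 - V
G(u, A) = A*u
(-282654 + 212850)*(s(183) + G(X(-2), 701)) = (-282654 + 212850)*(494*183 + 701*(2 - 1*(-2))) = -69804*(90402 + 701*(2 + 2)) = -69804*(90402 + 701*4) = -69804*(90402 + 2804) = -69804*93206 = -6506151624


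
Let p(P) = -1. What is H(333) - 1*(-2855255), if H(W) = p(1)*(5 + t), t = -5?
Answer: 2855255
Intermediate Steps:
H(W) = 0 (H(W) = -(5 - 5) = -1*0 = 0)
H(333) - 1*(-2855255) = 0 - 1*(-2855255) = 0 + 2855255 = 2855255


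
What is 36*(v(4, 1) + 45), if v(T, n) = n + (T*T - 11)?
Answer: 1836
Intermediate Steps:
v(T, n) = -11 + n + T**2 (v(T, n) = n + (T**2 - 11) = n + (-11 + T**2) = -11 + n + T**2)
36*(v(4, 1) + 45) = 36*((-11 + 1 + 4**2) + 45) = 36*((-11 + 1 + 16) + 45) = 36*(6 + 45) = 36*51 = 1836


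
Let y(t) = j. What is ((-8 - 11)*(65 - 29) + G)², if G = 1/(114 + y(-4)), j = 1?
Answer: 6187238281/13225 ≈ 4.6784e+5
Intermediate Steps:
y(t) = 1
G = 1/115 (G = 1/(114 + 1) = 1/115 ≈ 0.0086956)
((-8 - 11)*(65 - 29) + G)² = ((-8 - 11)*(65 - 29) + 1/115)² = (-19*36 + 1/115)² = (-684 + 1/115)² = (-78659/115)² = 6187238281/13225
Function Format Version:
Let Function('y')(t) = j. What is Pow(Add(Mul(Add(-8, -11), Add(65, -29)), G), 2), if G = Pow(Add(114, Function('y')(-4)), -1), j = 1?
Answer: Rational(6187238281, 13225) ≈ 4.6784e+5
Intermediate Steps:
Function('y')(t) = 1
G = Rational(1, 115) (G = Pow(Add(114, 1), -1) = Pow(115, -1) = Rational(1, 115) ≈ 0.0086956)
Pow(Add(Mul(Add(-8, -11), Add(65, -29)), G), 2) = Pow(Add(Mul(Add(-8, -11), Add(65, -29)), Rational(1, 115)), 2) = Pow(Add(Mul(-19, 36), Rational(1, 115)), 2) = Pow(Add(-684, Rational(1, 115)), 2) = Pow(Rational(-78659, 115), 2) = Rational(6187238281, 13225)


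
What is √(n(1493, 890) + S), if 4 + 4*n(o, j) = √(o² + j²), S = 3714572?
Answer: √(14858284 + √3021149)/2 ≈ 1927.4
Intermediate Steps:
n(o, j) = -1 + √(j² + o²)/4 (n(o, j) = -1 + √(o² + j²)/4 = -1 + √(j² + o²)/4)
√(n(1493, 890) + S) = √((-1 + √(890² + 1493²)/4) + 3714572) = √((-1 + √(792100 + 2229049)/4) + 3714572) = √((-1 + √3021149/4) + 3714572) = √(3714571 + √3021149/4)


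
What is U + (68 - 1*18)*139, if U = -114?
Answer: 6836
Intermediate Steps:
U + (68 - 1*18)*139 = -114 + (68 - 1*18)*139 = -114 + (68 - 18)*139 = -114 + 50*139 = -114 + 6950 = 6836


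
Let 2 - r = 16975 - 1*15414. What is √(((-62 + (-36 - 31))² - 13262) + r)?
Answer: 2*√455 ≈ 42.661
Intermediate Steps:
r = -1559 (r = 2 - (16975 - 1*15414) = 2 - (16975 - 15414) = 2 - 1*1561 = 2 - 1561 = -1559)
√(((-62 + (-36 - 31))² - 13262) + r) = √(((-62 + (-36 - 31))² - 13262) - 1559) = √(((-62 - 67)² - 13262) - 1559) = √(((-129)² - 13262) - 1559) = √((16641 - 13262) - 1559) = √(3379 - 1559) = √1820 = 2*√455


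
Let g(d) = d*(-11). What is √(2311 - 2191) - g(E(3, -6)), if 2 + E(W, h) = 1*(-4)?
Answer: -66 + 2*√30 ≈ -55.046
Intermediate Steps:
E(W, h) = -6 (E(W, h) = -2 + 1*(-4) = -2 - 4 = -6)
g(d) = -11*d
√(2311 - 2191) - g(E(3, -6)) = √(2311 - 2191) - (-11)*(-6) = √120 - 1*66 = 2*√30 - 66 = -66 + 2*√30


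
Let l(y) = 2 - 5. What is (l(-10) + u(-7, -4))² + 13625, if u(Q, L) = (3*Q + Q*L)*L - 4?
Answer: 14850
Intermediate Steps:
l(y) = -3
u(Q, L) = -4 + L*(3*Q + L*Q) (u(Q, L) = (3*Q + L*Q)*L - 4 = L*(3*Q + L*Q) - 4 = -4 + L*(3*Q + L*Q))
(l(-10) + u(-7, -4))² + 13625 = (-3 + (-4 - 7*(-4)² + 3*(-4)*(-7)))² + 13625 = (-3 + (-4 - 7*16 + 84))² + 13625 = (-3 + (-4 - 112 + 84))² + 13625 = (-3 - 32)² + 13625 = (-35)² + 13625 = 1225 + 13625 = 14850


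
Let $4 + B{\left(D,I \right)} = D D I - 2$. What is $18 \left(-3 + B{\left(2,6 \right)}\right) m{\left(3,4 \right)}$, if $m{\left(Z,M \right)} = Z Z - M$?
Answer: $1350$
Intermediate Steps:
$m{\left(Z,M \right)} = Z^{2} - M$
$B{\left(D,I \right)} = -6 + I D^{2}$ ($B{\left(D,I \right)} = -4 + \left(D D I - 2\right) = -4 + \left(D^{2} I - 2\right) = -4 + \left(I D^{2} - 2\right) = -4 + \left(-2 + I D^{2}\right) = -6 + I D^{2}$)
$18 \left(-3 + B{\left(2,6 \right)}\right) m{\left(3,4 \right)} = 18 \left(-3 - \left(6 - 6 \cdot 2^{2}\right)\right) \left(3^{2} - 4\right) = 18 \left(-3 + \left(-6 + 6 \cdot 4\right)\right) \left(9 - 4\right) = 18 \left(-3 + \left(-6 + 24\right)\right) 5 = 18 \left(-3 + 18\right) 5 = 18 \cdot 15 \cdot 5 = 18 \cdot 75 = 1350$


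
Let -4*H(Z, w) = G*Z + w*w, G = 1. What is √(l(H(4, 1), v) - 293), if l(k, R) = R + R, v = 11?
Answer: I*√271 ≈ 16.462*I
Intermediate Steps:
H(Z, w) = -Z/4 - w²/4 (H(Z, w) = -(1*Z + w*w)/4 = -(Z + w²)/4 = -Z/4 - w²/4)
l(k, R) = 2*R
√(l(H(4, 1), v) - 293) = √(2*11 - 293) = √(22 - 293) = √(-271) = I*√271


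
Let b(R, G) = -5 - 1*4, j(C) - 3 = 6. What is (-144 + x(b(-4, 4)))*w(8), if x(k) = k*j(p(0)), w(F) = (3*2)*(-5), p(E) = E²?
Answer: 6750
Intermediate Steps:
j(C) = 9 (j(C) = 3 + 6 = 9)
w(F) = -30 (w(F) = 6*(-5) = -30)
b(R, G) = -9 (b(R, G) = -5 - 4 = -9)
x(k) = 9*k (x(k) = k*9 = 9*k)
(-144 + x(b(-4, 4)))*w(8) = (-144 + 9*(-9))*(-30) = (-144 - 81)*(-30) = -225*(-30) = 6750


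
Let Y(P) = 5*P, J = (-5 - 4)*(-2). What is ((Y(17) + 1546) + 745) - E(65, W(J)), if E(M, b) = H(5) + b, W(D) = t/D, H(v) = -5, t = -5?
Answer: 42863/18 ≈ 2381.3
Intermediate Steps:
J = 18 (J = -9*(-2) = 18)
W(D) = -5/D
E(M, b) = -5 + b
((Y(17) + 1546) + 745) - E(65, W(J)) = ((5*17 + 1546) + 745) - (-5 - 5/18) = ((85 + 1546) + 745) - (-5 - 5*1/18) = (1631 + 745) - (-5 - 5/18) = 2376 - 1*(-95/18) = 2376 + 95/18 = 42863/18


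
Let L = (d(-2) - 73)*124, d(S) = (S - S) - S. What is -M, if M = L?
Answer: 8804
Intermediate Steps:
d(S) = -S (d(S) = 0 - S = -S)
L = -8804 (L = (-1*(-2) - 73)*124 = (2 - 73)*124 = -71*124 = -8804)
M = -8804
-M = -1*(-8804) = 8804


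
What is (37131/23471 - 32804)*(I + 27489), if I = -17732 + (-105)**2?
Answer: -16000177202446/23471 ≈ -6.8170e+8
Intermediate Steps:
I = -6707 (I = -17732 + 11025 = -6707)
(37131/23471 - 32804)*(I + 27489) = (37131/23471 - 32804)*(-6707 + 27489) = (37131*(1/23471) - 32804)*20782 = (37131/23471 - 32804)*20782 = -769905553/23471*20782 = -16000177202446/23471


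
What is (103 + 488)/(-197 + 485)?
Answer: 197/96 ≈ 2.0521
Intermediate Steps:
(103 + 488)/(-197 + 485) = 591/288 = 591*(1/288) = 197/96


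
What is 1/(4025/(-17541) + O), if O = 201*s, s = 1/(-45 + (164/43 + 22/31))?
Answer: -105158295/546331292 ≈ -0.19248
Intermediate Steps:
s = -1333/53955 (s = 1/(-45 + (164*(1/43) + 22*(1/31))) = 1/(-45 + (164/43 + 22/31)) = 1/(-45 + 6030/1333) = 1/(-53955/1333) = -1333/53955 ≈ -0.024706)
O = -89311/17985 (O = 201*(-1333/53955) = -89311/17985 ≈ -4.9659)
1/(4025/(-17541) + O) = 1/(4025/(-17541) - 89311/17985) = 1/(4025*(-1/17541) - 89311/17985) = 1/(-4025/17541 - 89311/17985) = 1/(-546331292/105158295) = -105158295/546331292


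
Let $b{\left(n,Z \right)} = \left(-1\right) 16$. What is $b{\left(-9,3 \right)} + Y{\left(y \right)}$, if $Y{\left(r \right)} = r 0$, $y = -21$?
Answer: $-16$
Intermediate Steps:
$b{\left(n,Z \right)} = -16$
$Y{\left(r \right)} = 0$
$b{\left(-9,3 \right)} + Y{\left(y \right)} = -16 + 0 = -16$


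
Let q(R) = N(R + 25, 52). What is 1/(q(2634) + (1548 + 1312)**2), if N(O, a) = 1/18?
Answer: 18/147232801 ≈ 1.2226e-7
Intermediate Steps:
N(O, a) = 1/18
q(R) = 1/18
1/(q(2634) + (1548 + 1312)**2) = 1/(1/18 + (1548 + 1312)**2) = 1/(1/18 + 2860**2) = 1/(1/18 + 8179600) = 1/(147232801/18) = 18/147232801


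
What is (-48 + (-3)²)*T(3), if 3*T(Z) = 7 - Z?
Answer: -52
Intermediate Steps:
T(Z) = 7/3 - Z/3 (T(Z) = (7 - Z)/3 = 7/3 - Z/3)
(-48 + (-3)²)*T(3) = (-48 + (-3)²)*(7/3 - ⅓*3) = (-48 + 9)*(7/3 - 1) = -39*4/3 = -52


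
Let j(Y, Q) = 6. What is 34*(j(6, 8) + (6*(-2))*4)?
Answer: -1428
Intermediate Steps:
34*(j(6, 8) + (6*(-2))*4) = 34*(6 + (6*(-2))*4) = 34*(6 - 12*4) = 34*(6 - 48) = 34*(-42) = -1428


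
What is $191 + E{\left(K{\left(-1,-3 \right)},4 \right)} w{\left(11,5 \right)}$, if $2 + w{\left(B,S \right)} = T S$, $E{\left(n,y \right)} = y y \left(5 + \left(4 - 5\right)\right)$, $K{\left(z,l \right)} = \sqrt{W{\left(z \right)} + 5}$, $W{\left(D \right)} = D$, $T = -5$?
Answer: $-1537$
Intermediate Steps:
$K{\left(z,l \right)} = \sqrt{5 + z}$ ($K{\left(z,l \right)} = \sqrt{z + 5} = \sqrt{5 + z}$)
$E{\left(n,y \right)} = 4 y^{2}$ ($E{\left(n,y \right)} = y^{2} \left(5 - 1\right) = y^{2} \cdot 4 = 4 y^{2}$)
$w{\left(B,S \right)} = -2 - 5 S$
$191 + E{\left(K{\left(-1,-3 \right)},4 \right)} w{\left(11,5 \right)} = 191 + 4 \cdot 4^{2} \left(-2 - 25\right) = 191 + 4 \cdot 16 \left(-2 - 25\right) = 191 + 64 \left(-27\right) = 191 - 1728 = -1537$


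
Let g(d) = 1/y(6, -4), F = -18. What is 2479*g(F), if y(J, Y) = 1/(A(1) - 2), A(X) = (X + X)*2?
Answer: 4958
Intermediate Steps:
A(X) = 4*X (A(X) = (2*X)*2 = 4*X)
y(J, Y) = ½ (y(J, Y) = 1/(4*1 - 2) = 1/(4 - 2) = 1/2 = ½)
g(d) = 2 (g(d) = 1/(½) = 2)
2479*g(F) = 2479*2 = 4958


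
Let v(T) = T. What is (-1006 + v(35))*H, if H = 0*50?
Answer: 0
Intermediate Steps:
H = 0
(-1006 + v(35))*H = (-1006 + 35)*0 = -971*0 = 0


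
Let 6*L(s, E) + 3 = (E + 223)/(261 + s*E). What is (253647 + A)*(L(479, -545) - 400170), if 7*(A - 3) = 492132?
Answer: -118329988508273590/912779 ≈ -1.2964e+11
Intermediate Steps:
A = 492153/7 (A = 3 + (⅐)*492132 = 3 + 492132/7 = 492153/7 ≈ 70308.)
L(s, E) = -½ + (223 + E)/(6*(261 + E*s)) (L(s, E) = -½ + ((E + 223)/(261 + s*E))/6 = -½ + ((223 + E)/(261 + E*s))/6 = -½ + (223 + E)/(6*(261 + E*s)))
(253647 + A)*(L(479, -545) - 400170) = (253647 + 492153/7)*((-560 - 545 - 3*(-545)*479)/(6*(261 - 545*479)) - 400170) = 2267682*((-560 - 545 + 783165)/(6*(261 - 261055)) - 400170)/7 = 2267682*((⅙)*782060/(-260794) - 400170)/7 = 2267682*((⅙)*(-1/260794)*782060 - 400170)/7 = 2267682*(-195515/391191 - 400170)/7 = (2267682/7)*(-156543097985/391191) = -118329988508273590/912779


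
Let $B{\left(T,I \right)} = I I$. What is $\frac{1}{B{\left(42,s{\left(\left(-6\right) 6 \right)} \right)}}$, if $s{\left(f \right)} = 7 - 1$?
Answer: $\frac{1}{36} \approx 0.027778$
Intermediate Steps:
$s{\left(f \right)} = 6$ ($s{\left(f \right)} = 7 - 1 = 6$)
$B{\left(T,I \right)} = I^{2}$
$\frac{1}{B{\left(42,s{\left(\left(-6\right) 6 \right)} \right)}} = \frac{1}{6^{2}} = \frac{1}{36}$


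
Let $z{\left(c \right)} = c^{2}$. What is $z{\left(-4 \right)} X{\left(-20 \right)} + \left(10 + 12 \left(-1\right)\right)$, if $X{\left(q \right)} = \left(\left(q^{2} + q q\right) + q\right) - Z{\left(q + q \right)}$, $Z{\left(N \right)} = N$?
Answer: $13118$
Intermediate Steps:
$X{\left(q \right)} = - q + 2 q^{2}$ ($X{\left(q \right)} = \left(\left(q^{2} + q q\right) + q\right) - \left(q + q\right) = \left(\left(q^{2} + q^{2}\right) + q\right) - 2 q = \left(2 q^{2} + q\right) - 2 q = \left(q + 2 q^{2}\right) - 2 q = - q + 2 q^{2}$)
$z{\left(-4 \right)} X{\left(-20 \right)} + \left(10 + 12 \left(-1\right)\right) = \left(-4\right)^{2} \left(- 20 \left(-1 + 2 \left(-20\right)\right)\right) + \left(10 + 12 \left(-1\right)\right) = 16 \left(- 20 \left(-1 - 40\right)\right) + \left(10 - 12\right) = 16 \left(\left(-20\right) \left(-41\right)\right) - 2 = 16 \cdot 820 - 2 = 13120 - 2 = 13118$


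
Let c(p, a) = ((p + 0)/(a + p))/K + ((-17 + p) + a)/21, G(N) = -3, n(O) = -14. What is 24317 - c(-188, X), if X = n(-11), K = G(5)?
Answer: 51599134/2121 ≈ 24328.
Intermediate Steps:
K = -3
X = -14
c(p, a) = -17/21 + a/21 + p/21 - p/(3*(a + p)) (c(p, a) = ((p + 0)/(a + p))/(-3) + ((-17 + p) + a)/21 = (p/(a + p))*(-⅓) + (-17 + a + p)*(1/21) = -p/(3*(a + p)) + (-17/21 + a/21 + p/21) = -17/21 + a/21 + p/21 - p/(3*(a + p)))
24317 - c(-188, X) = 24317 - ((-14)² + (-188)² - 24*(-188) - 17*(-14) + 2*(-14)*(-188))/(21*(-14 - 188)) = 24317 - (196 + 35344 + 4512 + 238 + 5264)/(21*(-202)) = 24317 - (-1)*45554/(21*202) = 24317 - 1*(-22777/2121) = 24317 + 22777/2121 = 51599134/2121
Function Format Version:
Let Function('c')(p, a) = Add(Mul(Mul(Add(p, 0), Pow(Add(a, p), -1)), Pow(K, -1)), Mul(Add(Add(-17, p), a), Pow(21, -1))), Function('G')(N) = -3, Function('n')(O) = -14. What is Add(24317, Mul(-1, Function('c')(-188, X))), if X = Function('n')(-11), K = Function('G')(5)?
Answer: Rational(51599134, 2121) ≈ 24328.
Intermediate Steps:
K = -3
X = -14
Function('c')(p, a) = Add(Rational(-17, 21), Mul(Rational(1, 21), a), Mul(Rational(1, 21), p), Mul(Rational(-1, 3), p, Pow(Add(a, p), -1))) (Function('c')(p, a) = Add(Mul(Mul(Add(p, 0), Pow(Add(a, p), -1)), Pow(-3, -1)), Mul(Add(Add(-17, p), a), Pow(21, -1))) = Add(Mul(Mul(p, Pow(Add(a, p), -1)), Rational(-1, 3)), Mul(Add(-17, a, p), Rational(1, 21))) = Add(Mul(Rational(-1, 3), p, Pow(Add(a, p), -1)), Add(Rational(-17, 21), Mul(Rational(1, 21), a), Mul(Rational(1, 21), p))) = Add(Rational(-17, 21), Mul(Rational(1, 21), a), Mul(Rational(1, 21), p), Mul(Rational(-1, 3), p, Pow(Add(a, p), -1))))
Add(24317, Mul(-1, Function('c')(-188, X))) = Add(24317, Mul(-1, Mul(Rational(1, 21), Pow(Add(-14, -188), -1), Add(Pow(-14, 2), Pow(-188, 2), Mul(-24, -188), Mul(-17, -14), Mul(2, -14, -188))))) = Add(24317, Mul(-1, Mul(Rational(1, 21), Pow(-202, -1), Add(196, 35344, 4512, 238, 5264)))) = Add(24317, Mul(-1, Mul(Rational(1, 21), Rational(-1, 202), 45554))) = Add(24317, Mul(-1, Rational(-22777, 2121))) = Add(24317, Rational(22777, 2121)) = Rational(51599134, 2121)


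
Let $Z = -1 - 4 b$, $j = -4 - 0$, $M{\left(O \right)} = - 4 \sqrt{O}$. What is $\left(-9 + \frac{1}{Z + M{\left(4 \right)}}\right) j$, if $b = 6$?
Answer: $\frac{1192}{33} \approx 36.121$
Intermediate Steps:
$j = -4$ ($j = -4 + 0 = -4$)
$Z = -25$ ($Z = -1 - 24 = -25$)
$\left(-9 + \frac{1}{Z + M{\left(4 \right)}}\right) j = \left(-9 + \frac{1}{-25 - 4 \sqrt{4}}\right) \left(-4\right) = \left(-9 + \frac{1}{-25 - 8}\right) \left(-4\right) = \left(-9 + \frac{1}{-33}\right) \left(-4\right) = \left(-9 - \frac{1}{33}\right) \left(-4\right) = \left(- \frac{298}{33}\right) \left(-4\right) = \frac{1192}{33}$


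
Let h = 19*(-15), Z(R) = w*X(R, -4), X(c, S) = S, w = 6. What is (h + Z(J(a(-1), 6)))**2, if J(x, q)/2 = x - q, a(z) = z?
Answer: 95481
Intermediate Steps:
J(x, q) = -2*q + 2*x (J(x, q) = 2*(x - q) = -2*q + 2*x)
Z(R) = -24 (Z(R) = 6*(-4) = -24)
h = -285
(h + Z(J(a(-1), 6)))**2 = (-285 - 24)**2 = (-309)**2 = 95481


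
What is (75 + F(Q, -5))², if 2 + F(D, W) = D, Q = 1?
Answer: 5476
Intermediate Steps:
F(D, W) = -2 + D
(75 + F(Q, -5))² = (75 + (-2 + 1))² = (75 - 1)² = 74² = 5476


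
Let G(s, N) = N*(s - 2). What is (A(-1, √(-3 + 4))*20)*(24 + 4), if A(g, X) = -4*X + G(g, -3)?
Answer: 2800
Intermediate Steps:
G(s, N) = N*(-2 + s)
A(g, X) = 6 - 4*X - 3*g (A(g, X) = -4*X - 3*(-2 + g) = -4*X + (6 - 3*g) = 6 - 4*X - 3*g)
(A(-1, √(-3 + 4))*20)*(24 + 4) = ((6 - 4*√(-3 + 4) - 3*(-1))*20)*(24 + 4) = ((6 - 4*√1 + 3)*20)*28 = ((6 - 4*1 + 3)*20)*28 = ((6 - 4 + 3)*20)*28 = (5*20)*28 = 100*28 = 2800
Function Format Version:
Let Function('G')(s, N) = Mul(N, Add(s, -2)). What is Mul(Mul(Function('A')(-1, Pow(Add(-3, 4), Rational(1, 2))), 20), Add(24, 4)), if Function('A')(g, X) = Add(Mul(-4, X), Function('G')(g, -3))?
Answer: 2800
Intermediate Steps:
Function('G')(s, N) = Mul(N, Add(-2, s))
Function('A')(g, X) = Add(6, Mul(-4, X), Mul(-3, g)) (Function('A')(g, X) = Add(Mul(-4, X), Mul(-3, Add(-2, g))) = Add(Mul(-4, X), Add(6, Mul(-3, g))) = Add(6, Mul(-4, X), Mul(-3, g)))
Mul(Mul(Function('A')(-1, Pow(Add(-3, 4), Rational(1, 2))), 20), Add(24, 4)) = Mul(Mul(Add(6, Mul(-4, Pow(Add(-3, 4), Rational(1, 2))), Mul(-3, -1)), 20), Add(24, 4)) = Mul(Mul(Add(6, Mul(-4, Pow(1, Rational(1, 2))), 3), 20), 28) = Mul(Mul(Add(6, Mul(-4, 1), 3), 20), 28) = Mul(Mul(Add(6, -4, 3), 20), 28) = Mul(Mul(5, 20), 28) = Mul(100, 28) = 2800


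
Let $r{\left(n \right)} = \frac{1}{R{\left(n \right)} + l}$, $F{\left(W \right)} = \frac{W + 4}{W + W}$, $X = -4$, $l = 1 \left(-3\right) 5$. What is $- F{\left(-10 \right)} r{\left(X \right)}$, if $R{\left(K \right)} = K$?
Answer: $\frac{3}{190} \approx 0.015789$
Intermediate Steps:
$l = -15$ ($l = \left(-3\right) 5 = -15$)
$F{\left(W \right)} = \frac{4 + W}{2 W}$
$r{\left(n \right)} = \frac{1}{-15 + n}$ ($r{\left(n \right)} = \frac{1}{n - 15} = \frac{1}{-15 + n}$)
$- F{\left(-10 \right)} r{\left(X \right)} = \frac{\left(-1\right) \frac{4 - 10}{2 \left(-10\right)}}{-15 - 4} = \frac{\left(-1\right) \frac{1}{2} \left(- \frac{1}{10}\right) \left(-6\right)}{-19} = \left(-1\right) \frac{3}{10} \left(- \frac{1}{19}\right) = \left(- \frac{3}{10}\right) \left(- \frac{1}{19}\right) = \frac{3}{190}$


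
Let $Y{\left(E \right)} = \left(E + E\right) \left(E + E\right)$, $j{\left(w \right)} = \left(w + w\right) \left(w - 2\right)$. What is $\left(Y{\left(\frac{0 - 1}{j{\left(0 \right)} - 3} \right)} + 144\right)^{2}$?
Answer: $\frac{1690000}{81} \approx 20864.0$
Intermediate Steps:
$j{\left(w \right)} = 2 w \left(-2 + w\right)$
$Y{\left(E \right)} = 4 E^{2}$ ($Y{\left(E \right)} = 2 E 2 E = 4 E^{2}$)
$\left(Y{\left(\frac{0 - 1}{j{\left(0 \right)} - 3} \right)} + 144\right)^{2} = \left(4 \left(\frac{0 - 1}{2 \cdot 0 \left(-2 + 0\right) - 3}\right)^{2} + 144\right)^{2} = \left(4 \left(- \frac{1}{2 \cdot 0 \left(-2\right) - 3}\right)^{2} + 144\right)^{2} = \left(4 \left(- \frac{1}{0 - 3}\right)^{2} + 144\right)^{2} = \left(4 \left(- \frac{1}{-3}\right)^{2} + 144\right)^{2} = \left(4 \left(\left(-1\right) \left(- \frac{1}{3}\right)\right)^{2} + 144\right)^{2} = \left(\frac{4}{9} + 144\right)^{2} = \left(\frac{1300}{9}\right)^{2} = \frac{1690000}{81}$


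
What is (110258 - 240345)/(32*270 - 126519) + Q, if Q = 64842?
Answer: 7643640205/117879 ≈ 64843.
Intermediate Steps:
(110258 - 240345)/(32*270 - 126519) + Q = (110258 - 240345)/(32*270 - 126519) + 64842 = -130087/(8640 - 126519) + 64842 = -130087/(-117879) + 64842 = -130087*(-1/117879) + 64842 = 130087/117879 + 64842 = 7643640205/117879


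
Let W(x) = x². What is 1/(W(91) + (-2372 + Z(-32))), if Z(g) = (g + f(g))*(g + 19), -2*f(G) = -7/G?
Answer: 64/404891 ≈ 0.00015807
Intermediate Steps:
f(G) = 7/(2*G) (f(G) = -(-7)/(2*G) = 7/(2*G))
Z(g) = (19 + g)*(g + 7/(2*g)) (Z(g) = (g + 7/(2*g))*(g + 19) = (g + 7/(2*g))*(19 + g) = (19 + g)*(g + 7/(2*g)))
1/(W(91) + (-2372 + Z(-32))) = 1/(91² + (-2372 + (7/2 + (-32)² + 19*(-32) + (133/2)/(-32)))) = 1/(8281 + (-2372 + (7/2 + 1024 - 608 + (133/2)*(-1/32)))) = 1/(8281 + (-2372 + (7/2 + 1024 - 608 - 133/64))) = 1/(8281 + (-2372 + 26715/64)) = 1/(8281 - 125093/64) = 1/(404891/64) = 64/404891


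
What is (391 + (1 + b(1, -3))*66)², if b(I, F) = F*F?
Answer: 1104601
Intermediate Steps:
b(I, F) = F²
(391 + (1 + b(1, -3))*66)² = (391 + (1 + (-3)²)*66)² = (391 + (1 + 9)*66)² = (391 + 10*66)² = (391 + 660)² = 1051² = 1104601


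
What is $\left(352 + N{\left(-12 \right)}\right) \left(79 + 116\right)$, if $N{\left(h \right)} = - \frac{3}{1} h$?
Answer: $75660$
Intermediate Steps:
$N{\left(h \right)} = - 3 h$ ($N{\left(h \right)} = \left(-3\right) 1 h = - 3 h$)
$\left(352 + N{\left(-12 \right)}\right) \left(79 + 116\right) = \left(352 - -36\right) \left(79 + 116\right) = \left(352 + 36\right) 195 = 388 \cdot 195 = 75660$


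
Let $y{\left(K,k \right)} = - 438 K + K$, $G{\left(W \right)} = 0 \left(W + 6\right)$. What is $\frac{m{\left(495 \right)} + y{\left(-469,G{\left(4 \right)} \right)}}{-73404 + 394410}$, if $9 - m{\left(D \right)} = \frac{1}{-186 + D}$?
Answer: $\frac{63333257}{99190854} \approx 0.6385$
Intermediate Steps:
$G{\left(W \right)} = 0$ ($G{\left(W \right)} = 0 \left(6 + W\right) = 0$)
$m{\left(D \right)} = 9 - \frac{1}{-186 + D}$
$y{\left(K,k \right)} = - 437 K$
$\frac{m{\left(495 \right)} + y{\left(-469,G{\left(4 \right)} \right)}}{-73404 + 394410} = \frac{\frac{-1675 + 9 \cdot 495}{-186 + 495} - -204953}{-73404 + 394410} = \frac{\frac{-1675 + 4455}{309} + 204953}{321006} = \left(\frac{1}{309} \cdot 2780 + 204953\right) \frac{1}{321006} = \left(\frac{2780}{309} + 204953\right) \frac{1}{321006} = \frac{63333257}{309} \cdot \frac{1}{321006} = \frac{63333257}{99190854}$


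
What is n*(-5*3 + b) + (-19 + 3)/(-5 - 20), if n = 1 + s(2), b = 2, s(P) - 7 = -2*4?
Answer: 16/25 ≈ 0.64000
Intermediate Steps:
s(P) = -1 (s(P) = 7 - 2*4 = 7 - 8 = -1)
n = 0 (n = 1 - 1 = 0)
n*(-5*3 + b) + (-19 + 3)/(-5 - 20) = 0*(-5*3 + 2) + (-19 + 3)/(-5 - 20) = 0*(-15 + 2) - 16/(-25) = 0*(-13) - 16*(-1/25) = 0 + 16/25 = 16/25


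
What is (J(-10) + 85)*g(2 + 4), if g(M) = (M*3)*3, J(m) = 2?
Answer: 4698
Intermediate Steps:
g(M) = 9*M (g(M) = (3*M)*3 = 9*M)
(J(-10) + 85)*g(2 + 4) = (2 + 85)*(9*(2 + 4)) = 87*(9*6) = 87*54 = 4698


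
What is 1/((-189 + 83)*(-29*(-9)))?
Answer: -1/27666 ≈ -3.6145e-5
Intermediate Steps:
1/((-189 + 83)*(-29*(-9))) = 1/(-106*261) = 1/(-27666) = -1/27666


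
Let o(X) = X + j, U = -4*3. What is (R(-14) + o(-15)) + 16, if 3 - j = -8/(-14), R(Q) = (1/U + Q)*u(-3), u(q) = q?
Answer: 1279/28 ≈ 45.679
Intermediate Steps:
U = -12
R(Q) = ¼ - 3*Q (R(Q) = (1/(-12) + Q)*(-3) = (-1/12 + Q)*(-3) = ¼ - 3*Q)
j = 17/7 (j = 3 - (-8)/(-14) = 3 - (-8)*(-1)/14 = 3 - 1*4/7 = 3 - 4/7 = 17/7 ≈ 2.4286)
o(X) = 17/7 + X (o(X) = X + 17/7 = 17/7 + X)
(R(-14) + o(-15)) + 16 = ((¼ - 3*(-14)) + (17/7 - 15)) + 16 = ((¼ + 42) - 88/7) + 16 = (169/4 - 88/7) + 16 = 831/28 + 16 = 1279/28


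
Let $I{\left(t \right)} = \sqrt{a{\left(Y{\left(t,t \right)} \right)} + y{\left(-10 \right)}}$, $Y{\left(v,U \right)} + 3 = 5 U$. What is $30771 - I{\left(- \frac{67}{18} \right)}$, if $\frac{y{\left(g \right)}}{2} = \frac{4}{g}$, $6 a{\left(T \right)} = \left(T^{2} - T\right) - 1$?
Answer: $30771 - \frac{\sqrt{23466570}}{540} \approx 30762.0$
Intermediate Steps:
$Y{\left(v,U \right)} = -3 + 5 U$
$a{\left(T \right)} = - \frac{1}{6} - \frac{T}{6} + \frac{T^{2}}{6}$ ($a{\left(T \right)} = \frac{\left(T^{2} - T\right) - 1}{6} = \frac{-1 + T^{2} - T}{6} = - \frac{1}{6} - \frac{T}{6} + \frac{T^{2}}{6}$)
$y{\left(g \right)} = \frac{8}{g}$ ($y{\left(g \right)} = 2 \frac{4}{g} = \frac{8}{g}$)
$I{\left(t \right)} = \sqrt{- \frac{7}{15} - \frac{5 t}{6} + \frac{\left(-3 + 5 t\right)^{2}}{6}}$ ($I{\left(t \right)} = \sqrt{\left(- \frac{1}{6} - \frac{-3 + 5 t}{6} + \frac{\left(-3 + 5 t\right)^{2}}{6}\right) + \frac{8}{-10}} = \sqrt{\left(- \frac{1}{6} - \left(- \frac{1}{2} + \frac{5 t}{6}\right) + \frac{\left(-3 + 5 t\right)^{2}}{6}\right) + 8 \left(- \frac{1}{10}\right)} = \sqrt{\left(\frac{1}{3} - \frac{5 t}{6} + \frac{\left(-3 + 5 t\right)^{2}}{6}\right) - \frac{4}{5}} = \sqrt{- \frac{7}{15} - \frac{5 t}{6} + \frac{\left(-3 + 5 t\right)^{2}}{6}}$)
$30771 - I{\left(- \frac{67}{18} \right)} = 30771 - \frac{\sqrt{930 - 5250 \left(- \frac{67}{18}\right) + 3750 \left(- \frac{67}{18}\right)^{2}}}{30} = 30771 - \frac{\sqrt{930 - 5250 \left(\left(-67\right) \frac{1}{18}\right) + 3750 \left(\left(-67\right) \frac{1}{18}\right)^{2}}}{30} = 30771 - \frac{\sqrt{930 - - \frac{58625}{3} + 3750 \left(- \frac{67}{18}\right)^{2}}}{30} = 30771 - \frac{\sqrt{930 + \frac{58625}{3} + 3750 \cdot \frac{4489}{324}}}{30} = 30771 - \frac{\sqrt{930 + \frac{58625}{3} + \frac{2805625}{54}}}{30} = 30771 - \frac{\sqrt{\frac{3911095}{54}}}{30} = 30771 - \frac{\frac{1}{18} \sqrt{23466570}}{30} = 30771 - \frac{\sqrt{23466570}}{540}$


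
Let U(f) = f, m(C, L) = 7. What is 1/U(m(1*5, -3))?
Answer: ⅐ ≈ 0.14286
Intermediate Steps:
1/U(m(1*5, -3)) = 1/7 = ⅐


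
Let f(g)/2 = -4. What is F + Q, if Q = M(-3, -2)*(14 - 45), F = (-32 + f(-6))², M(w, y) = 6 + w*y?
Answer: 1228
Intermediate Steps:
f(g) = -8 (f(g) = 2*(-4) = -8)
F = 1600 (F = (-32 - 8)² = (-40)² = 1600)
Q = -372 (Q = (6 - 3*(-2))*(14 - 45) = (6 + 6)*(-31) = 12*(-31) = -372)
F + Q = 1600 - 372 = 1228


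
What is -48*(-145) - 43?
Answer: 6917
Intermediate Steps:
-48*(-145) - 43 = 6960 - 43 = 6917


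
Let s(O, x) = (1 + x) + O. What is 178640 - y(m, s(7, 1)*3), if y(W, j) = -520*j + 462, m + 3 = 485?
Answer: 192218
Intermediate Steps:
m = 482 (m = -3 + 485 = 482)
s(O, x) = 1 + O + x
y(W, j) = 462 - 520*j
178640 - y(m, s(7, 1)*3) = 178640 - (462 - 520*(1 + 7 + 1)*3) = 178640 - (462 - 4680*3) = 178640 - (462 - 520*27) = 178640 - (462 - 14040) = 178640 - 1*(-13578) = 178640 + 13578 = 192218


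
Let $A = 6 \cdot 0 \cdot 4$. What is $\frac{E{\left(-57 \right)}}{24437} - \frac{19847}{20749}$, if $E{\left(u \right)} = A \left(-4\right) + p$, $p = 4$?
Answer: $- \frac{484918143}{507043313} \approx -0.95636$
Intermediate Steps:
$A = 0$ ($A = 0 \cdot 4 = 0$)
$E{\left(u \right)} = 4$ ($E{\left(u \right)} = 0 \left(-4\right) + 4 = 0 + 4 = 4$)
$\frac{E{\left(-57 \right)}}{24437} - \frac{19847}{20749} = \frac{4}{24437} - \frac{19847}{20749} = - \frac{484918143}{507043313}$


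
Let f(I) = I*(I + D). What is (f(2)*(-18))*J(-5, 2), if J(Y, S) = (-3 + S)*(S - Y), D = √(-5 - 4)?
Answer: 504 + 756*I ≈ 504.0 + 756.0*I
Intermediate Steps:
D = 3*I (D = √(-9) = 3*I ≈ 3.0*I)
f(I) = I*(I + 3*I)
(f(2)*(-18))*J(-5, 2) = ((2*(2 + 3*I))*(-18))*(2² - 3*2 + 3*(-5) - 1*2*(-5)) = ((4 + 6*I)*(-18))*(4 - 6 - 15 + 10) = (-72 - 108*I)*(-7) = 504 + 756*I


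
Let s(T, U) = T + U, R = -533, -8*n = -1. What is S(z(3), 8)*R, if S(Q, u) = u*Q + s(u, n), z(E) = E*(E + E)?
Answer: -648661/8 ≈ -81083.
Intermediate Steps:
n = 1/8 (n = -1/8*(-1) = 1/8 ≈ 0.12500)
z(E) = 2*E**2 (z(E) = E*(2*E) = 2*E**2)
S(Q, u) = 1/8 + u + Q*u (S(Q, u) = u*Q + (u + 1/8) = Q*u + (1/8 + u) = 1/8 + u + Q*u)
S(z(3), 8)*R = (1/8 + 8 + (2*3**2)*8)*(-533) = (1/8 + 8 + (2*9)*8)*(-533) = (1/8 + 8 + 18*8)*(-533) = (1/8 + 8 + 144)*(-533) = (1217/8)*(-533) = -648661/8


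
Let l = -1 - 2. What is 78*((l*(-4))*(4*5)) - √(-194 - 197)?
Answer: 18720 - I*√391 ≈ 18720.0 - 19.774*I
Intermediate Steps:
l = -3
78*((l*(-4))*(4*5)) - √(-194 - 197) = 78*((-3*(-4))*(4*5)) - √(-194 - 197) = 78*(12*20) - √(-391) = 78*240 - I*√391 = 18720 - I*√391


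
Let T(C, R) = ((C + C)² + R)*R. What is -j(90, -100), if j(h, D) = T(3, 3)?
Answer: -117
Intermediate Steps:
T(C, R) = R*(R + 4*C²) (T(C, R) = ((2*C)² + R)*R = (4*C² + R)*R = (R + 4*C²)*R = R*(R + 4*C²))
j(h, D) = 117 (j(h, D) = 3*(3 + 4*3²) = 3*(3 + 4*9) = 3*(3 + 36) = 3*39 = 117)
-j(90, -100) = -1*117 = -117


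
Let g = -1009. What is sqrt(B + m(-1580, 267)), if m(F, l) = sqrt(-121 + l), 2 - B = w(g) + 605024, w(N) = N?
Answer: sqrt(-604013 + sqrt(146)) ≈ 777.17*I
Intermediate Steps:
B = -604013 (B = 2 - (-1009 + 605024) = 2 - 1*604015 = 2 - 604015 = -604013)
sqrt(B + m(-1580, 267)) = sqrt(-604013 + sqrt(-121 + 267)) = sqrt(-604013 + sqrt(146))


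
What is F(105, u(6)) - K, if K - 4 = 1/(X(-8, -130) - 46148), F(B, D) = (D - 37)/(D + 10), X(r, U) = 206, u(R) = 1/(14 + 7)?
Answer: -74425829/9693762 ≈ -7.6777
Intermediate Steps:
u(R) = 1/21
F(B, D) = (-37 + D)/(10 + D)
K = 183767/45942 (K = 4 + 1/(206 - 46148) = 4 + 1/(-45942) = 4 - 1/45942 = 183767/45942 ≈ 4.0000)
F(105, u(6)) - K = (-37 + 1/21)/(10 + 1/21) - 1*183767/45942 = -776/21/(211/21) - 183767/45942 = (21/211)*(-776/21) - 183767/45942 = -776/211 - 183767/45942 = -74425829/9693762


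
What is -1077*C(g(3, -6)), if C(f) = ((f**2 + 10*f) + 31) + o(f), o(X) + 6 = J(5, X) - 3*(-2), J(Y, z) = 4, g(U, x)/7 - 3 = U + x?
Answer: -37695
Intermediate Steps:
g(U, x) = 21 + 7*U + 7*x (g(U, x) = 21 + 7*(U + x) = 21 + (7*U + 7*x) = 21 + 7*U + 7*x)
o(X) = 4 (o(X) = -6 + (4 - 3*(-2)) = -6 + (4 + 6) = -6 + 10 = 4)
C(f) = 35 + f**2 + 10*f (C(f) = ((f**2 + 10*f) + 31) + 4 = (31 + f**2 + 10*f) + 4 = 35 + f**2 + 10*f)
-1077*C(g(3, -6)) = -1077*(35 + (21 + 7*3 + 7*(-6))**2 + 10*(21 + 7*3 + 7*(-6))) = -1077*(35 + (21 + 21 - 42)**2 + 10*(21 + 21 - 42)) = -1077*(35 + 0**2 + 10*0) = -1077*(35 + 0 + 0) = -1077*35 = -37695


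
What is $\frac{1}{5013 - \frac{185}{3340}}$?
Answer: $\frac{668}{3348647} \approx 0.00019948$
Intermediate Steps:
$\frac{1}{5013 - \frac{185}{3340}} = \frac{1}{5013 - \frac{37}{668}} = \frac{1}{\frac{3348647}{668}} = \frac{668}{3348647}$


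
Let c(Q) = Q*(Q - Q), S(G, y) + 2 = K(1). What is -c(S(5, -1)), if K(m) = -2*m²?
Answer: 0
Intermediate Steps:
S(G, y) = -4 (S(G, y) = -2 - 2*1² = -2 - 2*1 = -2 - 2 = -4)
c(Q) = 0 (c(Q) = Q*0 = 0)
-c(S(5, -1)) = -1*0 = 0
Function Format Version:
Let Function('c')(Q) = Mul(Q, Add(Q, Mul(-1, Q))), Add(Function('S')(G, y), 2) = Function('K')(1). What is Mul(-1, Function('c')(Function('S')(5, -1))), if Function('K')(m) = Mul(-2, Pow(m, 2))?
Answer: 0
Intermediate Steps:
Function('S')(G, y) = -4 (Function('S')(G, y) = Add(-2, Mul(-2, Pow(1, 2))) = Add(-2, Mul(-2, 1)) = Add(-2, -2) = -4)
Function('c')(Q) = 0 (Function('c')(Q) = Mul(Q, 0) = 0)
Mul(-1, Function('c')(Function('S')(5, -1))) = Mul(-1, 0) = 0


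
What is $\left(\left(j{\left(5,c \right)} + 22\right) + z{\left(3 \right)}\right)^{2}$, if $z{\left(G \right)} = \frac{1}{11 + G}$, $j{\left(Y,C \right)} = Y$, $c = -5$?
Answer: $\frac{143641}{196} \approx 732.86$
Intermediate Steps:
$\left(\left(j{\left(5,c \right)} + 22\right) + z{\left(3 \right)}\right)^{2} = \left(\left(5 + 22\right) + \frac{1}{11 + 3}\right)^{2} = \left(27 + \frac{1}{14}\right)^{2} = \left(\frac{379}{14}\right)^{2} = \frac{143641}{196}$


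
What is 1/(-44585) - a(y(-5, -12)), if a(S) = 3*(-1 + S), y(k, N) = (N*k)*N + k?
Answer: 97106129/44585 ≈ 2178.0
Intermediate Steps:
y(k, N) = k + k*N² (y(k, N) = k*N² + k = k + k*N²)
a(S) = -3 + 3*S
1/(-44585) - a(y(-5, -12)) = 1/(-44585) - (-3 + 3*(-5*(1 + (-12)²))) = -1/44585 - (-3 + 3*(-5*(1 + 144))) = -1/44585 - (-3 + 3*(-5*145)) = -1/44585 - (-3 + 3*(-725)) = -1/44585 - (-3 - 2175) = -1/44585 - 1*(-2178) = -1/44585 + 2178 = 97106129/44585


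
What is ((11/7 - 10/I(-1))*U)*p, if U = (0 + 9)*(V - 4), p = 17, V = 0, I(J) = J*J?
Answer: 36108/7 ≈ 5158.3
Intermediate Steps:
I(J) = J²
U = -36 (U = (0 + 9)*(0 - 4) = 9*(-4) = -36)
((11/7 - 10/I(-1))*U)*p = ((11/7 - 10/((-1)²))*(-36))*17 = ((11*(⅐) - 10/1)*(-36))*17 = ((11/7 - 10*1)*(-36))*17 = ((11/7 - 10)*(-36))*17 = -59/7*(-36)*17 = (2124/7)*17 = 36108/7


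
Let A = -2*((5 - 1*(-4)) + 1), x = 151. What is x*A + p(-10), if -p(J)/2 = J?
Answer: -3000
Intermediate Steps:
p(J) = -2*J
A = -20 (A = -2*((5 + 4) + 1) = -2*(9 + 1) = -2*10 = -20)
x*A + p(-10) = 151*(-20) - 2*(-10) = -3020 + 20 = -3000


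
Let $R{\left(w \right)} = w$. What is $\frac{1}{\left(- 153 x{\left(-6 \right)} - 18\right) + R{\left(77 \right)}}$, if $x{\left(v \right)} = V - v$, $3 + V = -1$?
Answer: $- \frac{1}{247} \approx -0.0040486$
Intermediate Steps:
$V = -4$ ($V = -3 - 1 = -4$)
$x{\left(v \right)} = -4 - v$
$\frac{1}{\left(- 153 x{\left(-6 \right)} - 18\right) + R{\left(77 \right)}} = \frac{1}{\left(- 153 \left(-4 - -6\right) - 18\right) + 77} = \frac{1}{\left(- 153 \left(-4 + 6\right) - 18\right) + 77} = \frac{1}{\left(\left(-153\right) 2 - 18\right) + 77} = \frac{1}{\left(-306 - 18\right) + 77} = \frac{1}{-324 + 77} = \frac{1}{-247} = - \frac{1}{247}$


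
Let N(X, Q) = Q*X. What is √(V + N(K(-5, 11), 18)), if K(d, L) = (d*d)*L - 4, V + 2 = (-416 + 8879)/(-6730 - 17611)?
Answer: √2888747356273/24341 ≈ 69.826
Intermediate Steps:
V = -57145/24341 (V = -2 + (-416 + 8879)/(-6730 - 17611) = -2 + 8463/(-24341) = -2 + 8463*(-1/24341) = -2 - 8463/24341 = -57145/24341 ≈ -2.3477)
K(d, L) = -4 + L*d² (K(d, L) = d²*L - 4 = L*d² - 4 = -4 + L*d²)
√(V + N(K(-5, 11), 18)) = √(-57145/24341 + 18*(-4 + 11*(-5)²)) = √(-57145/24341 + 18*(-4 + 11*25)) = √(-57145/24341 + 18*(-4 + 275)) = √(-57145/24341 + 18*271) = √(-57145/24341 + 4878) = √(118678253/24341) = √2888747356273/24341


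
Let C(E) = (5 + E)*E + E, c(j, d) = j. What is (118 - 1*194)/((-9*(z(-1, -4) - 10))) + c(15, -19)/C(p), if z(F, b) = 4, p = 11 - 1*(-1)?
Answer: -289/216 ≈ -1.3380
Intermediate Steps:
p = 12 (p = 11 + 1 = 12)
C(E) = E + E*(5 + E) (C(E) = E*(5 + E) + E = E + E*(5 + E))
(118 - 1*194)/((-9*(z(-1, -4) - 10))) + c(15, -19)/C(p) = (118 - 1*194)/((-9*(4 - 10))) + 15/((12*(6 + 12))) = (118 - 194)/((-9*(-6))) + 15/((12*18)) = -76/54 + 15/216 = -76*1/54 + 15*(1/216) = -38/27 + 5/72 = -289/216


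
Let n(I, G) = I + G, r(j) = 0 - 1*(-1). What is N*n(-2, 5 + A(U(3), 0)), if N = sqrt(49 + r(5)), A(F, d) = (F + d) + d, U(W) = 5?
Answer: 40*sqrt(2) ≈ 56.569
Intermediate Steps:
A(F, d) = F + 2*d
r(j) = 1 (r(j) = 0 + 1 = 1)
n(I, G) = G + I
N = 5*sqrt(2) (N = sqrt(49 + 1) = sqrt(50) = 5*sqrt(2) ≈ 7.0711)
N*n(-2, 5 + A(U(3), 0)) = (5*sqrt(2))*((5 + (5 + 2*0)) - 2) = (5*sqrt(2))*((5 + (5 + 0)) - 2) = (5*sqrt(2))*((5 + 5) - 2) = (5*sqrt(2))*(10 - 2) = (5*sqrt(2))*8 = 40*sqrt(2)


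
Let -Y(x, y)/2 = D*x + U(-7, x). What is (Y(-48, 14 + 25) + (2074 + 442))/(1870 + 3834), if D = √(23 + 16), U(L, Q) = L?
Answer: 55/124 + 12*√39/713 ≈ 0.54865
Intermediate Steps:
D = √39 ≈ 6.2450
Y(x, y) = 14 - 2*x*√39 (Y(x, y) = -2*(√39*x - 7) = -2*(x*√39 - 7) = -2*(-7 + x*√39) = 14 - 2*x*√39)
(Y(-48, 14 + 25) + (2074 + 442))/(1870 + 3834) = ((14 - 2*(-48)*√39) + (2074 + 442))/(1870 + 3834) = ((14 + 96*√39) + 2516)/5704 = (2530 + 96*√39)*(1/5704) = 55/124 + 12*√39/713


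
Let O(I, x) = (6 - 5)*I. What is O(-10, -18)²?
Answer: 100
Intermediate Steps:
O(I, x) = I (O(I, x) = 1*I = I)
O(-10, -18)² = (-10)² = 100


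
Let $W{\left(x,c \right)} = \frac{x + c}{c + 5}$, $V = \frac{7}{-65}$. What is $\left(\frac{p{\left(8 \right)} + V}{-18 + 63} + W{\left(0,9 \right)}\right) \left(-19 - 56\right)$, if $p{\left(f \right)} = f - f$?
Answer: $- \frac{26227}{546} \approx -48.035$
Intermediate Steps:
$V = - \frac{7}{65}$ ($V = 7 \left(- \frac{1}{65}\right) = - \frac{7}{65} \approx -0.10769$)
$p{\left(f \right)} = 0$
$W{\left(x,c \right)} = \frac{c + x}{5 + c}$
$\left(\frac{p{\left(8 \right)} + V}{-18 + 63} + W{\left(0,9 \right)}\right) \left(-19 - 56\right) = \left(\frac{0 - \frac{7}{65}}{-18 + 63} + \frac{9 + 0}{5 + 9}\right) \left(-19 - 56\right) = \left(- \frac{7}{65 \cdot 45} + \frac{1}{14} \cdot 9\right) \left(-19 - 56\right) = \left(\left(- \frac{7}{65}\right) \frac{1}{45} + \frac{1}{14} \cdot 9\right) \left(-75\right) = \left(- \frac{7}{2925} + \frac{9}{14}\right) \left(-75\right) = \frac{26227}{40950} \left(-75\right) = - \frac{26227}{546}$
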